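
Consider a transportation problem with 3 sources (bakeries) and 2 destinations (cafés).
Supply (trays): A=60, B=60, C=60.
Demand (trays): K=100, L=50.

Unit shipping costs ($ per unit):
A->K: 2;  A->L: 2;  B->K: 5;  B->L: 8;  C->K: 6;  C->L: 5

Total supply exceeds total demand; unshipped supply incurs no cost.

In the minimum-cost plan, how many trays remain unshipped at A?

An optimal plan:
  A→K: 40 × $2 = $80
  A→L: 20 × $2 = $40
  B→K: 60 × $5 = $300
  C→L: 30 × $5 = $150
Total cost = $570.
A ships 60 of its 60, leaving 0.

0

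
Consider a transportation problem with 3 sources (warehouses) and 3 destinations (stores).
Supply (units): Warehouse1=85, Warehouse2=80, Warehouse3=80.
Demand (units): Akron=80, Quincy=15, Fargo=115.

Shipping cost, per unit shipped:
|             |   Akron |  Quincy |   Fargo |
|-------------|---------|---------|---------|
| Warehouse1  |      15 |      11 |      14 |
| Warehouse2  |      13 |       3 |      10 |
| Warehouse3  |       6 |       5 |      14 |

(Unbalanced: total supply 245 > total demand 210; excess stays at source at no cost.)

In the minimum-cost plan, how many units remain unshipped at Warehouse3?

An optimal plan:
  Warehouse1→Fargo: 50 × 14 = 700
  Warehouse2→Quincy: 15 × 3 = 45
  Warehouse2→Fargo: 65 × 10 = 650
  Warehouse3→Akron: 80 × 6 = 480
Total cost = 1875.
Warehouse3 ships 80 of its 80, leaving 0.

0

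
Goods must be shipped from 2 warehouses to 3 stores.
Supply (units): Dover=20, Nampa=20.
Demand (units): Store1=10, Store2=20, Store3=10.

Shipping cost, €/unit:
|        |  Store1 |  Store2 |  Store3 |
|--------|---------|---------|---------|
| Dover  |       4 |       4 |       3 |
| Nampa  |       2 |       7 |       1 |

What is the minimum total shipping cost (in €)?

An optimal shipping plan:
  Dover->Store2: 20 units
  Nampa->Store1: 10 units
  Nampa->Store3: 10 units
Total cost = €110.
(Supply check: Dover ships 20; Nampa ships 20.)

110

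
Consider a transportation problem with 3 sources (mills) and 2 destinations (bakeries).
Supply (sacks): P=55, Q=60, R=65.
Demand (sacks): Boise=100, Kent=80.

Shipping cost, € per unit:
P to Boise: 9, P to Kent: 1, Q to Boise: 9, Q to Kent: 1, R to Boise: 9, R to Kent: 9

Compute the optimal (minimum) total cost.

Optimal allocation:
  P to Boise: 35 × €9 = €315
  P to Kent: 20 × €1 = €20
  Q to Kent: 60 × €1 = €60
  R to Boise: 65 × €9 = €585
Total = 315 + 20 + 60 + 585 = €980.
(Supply check: P ships 55; Q ships 60; R ships 65.)

980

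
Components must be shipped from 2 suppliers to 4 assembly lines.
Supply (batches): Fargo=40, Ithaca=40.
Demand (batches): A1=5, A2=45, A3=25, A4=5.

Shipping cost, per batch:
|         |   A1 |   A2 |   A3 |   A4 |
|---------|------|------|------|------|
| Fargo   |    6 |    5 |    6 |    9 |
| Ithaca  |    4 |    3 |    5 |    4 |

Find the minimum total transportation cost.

A cheapest plan:
  Fargo→A1: 5 × 6 = 30
  Fargo→A2: 10 × 5 = 50
  Fargo→A3: 25 × 6 = 150
  Ithaca→A2: 35 × 3 = 105
  Ithaca→A4: 5 × 4 = 20
Total = 30 + 50 + 150 + 105 + 20 = 355.

355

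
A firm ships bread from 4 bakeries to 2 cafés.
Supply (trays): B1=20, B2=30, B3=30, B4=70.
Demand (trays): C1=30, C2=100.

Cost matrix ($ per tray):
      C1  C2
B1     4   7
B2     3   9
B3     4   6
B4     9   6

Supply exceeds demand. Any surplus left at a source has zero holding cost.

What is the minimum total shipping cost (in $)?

690

An optimal shipping plan:
  B2->C1: 30 trays
  B3->C2: 30 trays
  B4->C2: 70 trays
Total cost = $690.
(Supply check: B1 ships 0; B2 ships 30; B3 ships 30; B4 ships 70.)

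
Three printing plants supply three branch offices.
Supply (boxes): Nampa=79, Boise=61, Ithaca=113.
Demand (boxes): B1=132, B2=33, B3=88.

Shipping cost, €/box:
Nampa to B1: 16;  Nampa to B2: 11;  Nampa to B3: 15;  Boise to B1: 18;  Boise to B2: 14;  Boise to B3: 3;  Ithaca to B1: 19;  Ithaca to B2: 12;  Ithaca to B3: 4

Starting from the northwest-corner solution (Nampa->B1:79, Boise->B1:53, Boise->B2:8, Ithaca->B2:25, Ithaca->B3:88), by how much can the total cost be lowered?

24

Current plan cost = 79·16 + 53·18 + 8·14 + 25·12 + 88·4 = €2982.
Optimal plan:
  Nampa->B1: 79 boxes
  Boise->B3: 61 boxes
  Ithaca->B1: 53 boxes
  Ithaca->B2: 33 boxes
  Ithaca->B3: 27 boxes
Optimal cost = €2958.
Saving = 2982 − 2958 = €24.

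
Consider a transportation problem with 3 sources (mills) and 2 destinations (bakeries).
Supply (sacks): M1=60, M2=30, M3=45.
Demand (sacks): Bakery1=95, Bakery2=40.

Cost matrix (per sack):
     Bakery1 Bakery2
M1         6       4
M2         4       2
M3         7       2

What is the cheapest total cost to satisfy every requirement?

595

An optimal shipping plan:
  M1–Bakery1: 60 × 6 = 360
  M2–Bakery1: 30 × 4 = 120
  M3–Bakery1: 5 × 7 = 35
  M3–Bakery2: 40 × 2 = 80
Total = 360 + 120 + 35 + 80 = 595.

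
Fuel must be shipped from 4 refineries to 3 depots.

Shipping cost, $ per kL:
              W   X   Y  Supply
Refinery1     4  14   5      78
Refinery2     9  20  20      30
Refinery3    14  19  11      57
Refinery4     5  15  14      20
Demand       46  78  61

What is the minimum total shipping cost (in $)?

2036

An optimal shipping plan:
  Refinery1–X: 17 × $14 = $238
  Refinery1–Y: 61 × $5 = $305
  Refinery2–W: 30 × $9 = $270
  Refinery3–X: 57 × $19 = $1083
  Refinery4–W: 16 × $5 = $80
  Refinery4–X: 4 × $15 = $60
Total = 238 + 305 + 270 + 1083 + 80 + 60 = $2036.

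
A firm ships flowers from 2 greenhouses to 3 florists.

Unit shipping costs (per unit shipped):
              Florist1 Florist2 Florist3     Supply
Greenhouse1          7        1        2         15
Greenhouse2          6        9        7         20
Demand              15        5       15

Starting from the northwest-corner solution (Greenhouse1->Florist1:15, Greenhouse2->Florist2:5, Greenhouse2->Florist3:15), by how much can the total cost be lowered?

Current plan cost = 15·7 + 5·9 + 15·7 = 255.
Optimal plan:
  Greenhouse1->Florist2: 5 × 1 = 5
  Greenhouse1->Florist3: 10 × 2 = 20
  Greenhouse2->Florist1: 15 × 6 = 90
  Greenhouse2->Florist3: 5 × 7 = 35
Optimal cost = 150.
Saving = 255 − 150 = 105.

105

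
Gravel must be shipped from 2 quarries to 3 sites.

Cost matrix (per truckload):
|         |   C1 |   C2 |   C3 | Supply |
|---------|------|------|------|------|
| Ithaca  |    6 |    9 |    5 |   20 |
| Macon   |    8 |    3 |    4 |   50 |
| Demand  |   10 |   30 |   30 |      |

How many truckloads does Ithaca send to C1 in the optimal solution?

10

Optimal shipments:
  Ithaca->C1: 10 × 6 = 60
  Ithaca->C3: 10 × 5 = 50
  Macon->C2: 30 × 3 = 90
  Macon->C3: 20 × 4 = 80
Total cost = 280.
So Ithaca→C1 carries 10 truckloads.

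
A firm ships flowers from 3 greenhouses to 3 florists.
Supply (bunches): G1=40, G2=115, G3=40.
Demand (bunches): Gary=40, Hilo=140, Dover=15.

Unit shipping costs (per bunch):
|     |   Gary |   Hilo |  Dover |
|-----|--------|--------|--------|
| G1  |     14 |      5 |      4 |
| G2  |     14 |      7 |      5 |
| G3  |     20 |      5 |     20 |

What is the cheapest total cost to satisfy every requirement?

1455

A cheapest plan:
  G1–Hilo: 40 × 5 = 200
  G2–Gary: 40 × 14 = 560
  G2–Hilo: 60 × 7 = 420
  G2–Dover: 15 × 5 = 75
  G3–Hilo: 40 × 5 = 200
Total = 200 + 560 + 420 + 75 + 200 = 1455.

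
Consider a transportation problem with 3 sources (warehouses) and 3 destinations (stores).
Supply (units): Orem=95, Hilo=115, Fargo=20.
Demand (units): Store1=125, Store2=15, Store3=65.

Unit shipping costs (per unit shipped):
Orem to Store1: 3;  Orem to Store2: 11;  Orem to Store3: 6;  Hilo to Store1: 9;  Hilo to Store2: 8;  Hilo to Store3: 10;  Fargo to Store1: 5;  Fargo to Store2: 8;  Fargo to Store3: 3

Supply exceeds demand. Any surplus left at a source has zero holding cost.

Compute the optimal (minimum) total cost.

A cheapest plan:
  Orem->Store1: 95 × 3 = 285
  Hilo->Store1: 30 × 9 = 270
  Hilo->Store2: 15 × 8 = 120
  Hilo->Store3: 45 × 10 = 450
  Fargo->Store3: 20 × 3 = 60
Total = 285 + 270 + 120 + 450 + 60 = 1185.

1185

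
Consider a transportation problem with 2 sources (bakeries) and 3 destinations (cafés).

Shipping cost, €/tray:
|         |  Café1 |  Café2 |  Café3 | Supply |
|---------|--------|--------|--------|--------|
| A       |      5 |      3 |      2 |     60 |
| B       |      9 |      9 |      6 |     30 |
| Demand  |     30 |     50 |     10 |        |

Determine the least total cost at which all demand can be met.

An optimal shipping plan:
  A→Café1: 10 × €5 = €50
  A→Café2: 50 × €3 = €150
  B→Café1: 20 × €9 = €180
  B→Café3: 10 × €6 = €60
Total = 50 + 150 + 180 + 60 = €440.
(Supply check: A ships 60; B ships 30.)

440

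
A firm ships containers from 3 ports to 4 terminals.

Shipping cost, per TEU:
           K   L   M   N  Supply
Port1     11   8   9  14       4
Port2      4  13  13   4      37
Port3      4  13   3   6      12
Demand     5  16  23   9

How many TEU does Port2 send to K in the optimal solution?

5

Solving gives:
  Port1–L: 4 × 8 = 32
  Port2–K: 5 × 4 = 20
  Port2–L: 12 × 13 = 156
  Port2–M: 11 × 13 = 143
  Port2–N: 9 × 4 = 36
  Port3–M: 12 × 3 = 36
Total cost = 423.
So Port2→K carries 5 TEU.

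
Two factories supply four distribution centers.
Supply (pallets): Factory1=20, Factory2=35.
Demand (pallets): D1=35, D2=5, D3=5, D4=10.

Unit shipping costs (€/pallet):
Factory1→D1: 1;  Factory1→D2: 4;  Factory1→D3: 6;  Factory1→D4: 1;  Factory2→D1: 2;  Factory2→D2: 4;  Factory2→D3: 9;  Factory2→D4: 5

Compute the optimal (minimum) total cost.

125

A cheapest plan:
  Factory1→D1: 5 pallets
  Factory1→D3: 5 pallets
  Factory1→D4: 10 pallets
  Factory2→D1: 30 pallets
  Factory2→D2: 5 pallets
Total cost = €125.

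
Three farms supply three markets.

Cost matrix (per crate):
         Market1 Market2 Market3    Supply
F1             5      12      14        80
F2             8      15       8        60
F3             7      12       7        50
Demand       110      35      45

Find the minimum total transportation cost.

One minimum-cost allocation:
  F1 to Market1: 80 × 5 = 400
  F2 to Market1: 15 × 8 = 120
  F2 to Market3: 45 × 8 = 360
  F3 to Market1: 15 × 7 = 105
  F3 to Market2: 35 × 12 = 420
Total = 400 + 120 + 360 + 105 + 420 = 1405.
(Supply check: F1 ships 80; F2 ships 60; F3 ships 50.)

1405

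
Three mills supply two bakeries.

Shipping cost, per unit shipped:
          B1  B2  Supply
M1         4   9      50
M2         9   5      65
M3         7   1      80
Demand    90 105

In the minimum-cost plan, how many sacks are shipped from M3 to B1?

The minimum-cost plan:
  M1–B1: 50 × 4 = 200
  M2–B1: 40 × 9 = 360
  M2–B2: 25 × 5 = 125
  M3–B2: 80 × 1 = 80
Total cost = 765.
The route M3→B1 is not used.

0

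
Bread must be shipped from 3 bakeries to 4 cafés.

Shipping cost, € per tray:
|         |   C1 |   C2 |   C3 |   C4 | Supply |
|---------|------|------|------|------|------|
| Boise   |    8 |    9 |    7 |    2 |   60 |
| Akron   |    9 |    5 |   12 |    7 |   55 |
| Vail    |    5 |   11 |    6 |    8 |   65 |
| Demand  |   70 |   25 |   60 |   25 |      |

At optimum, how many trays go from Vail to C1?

Solving gives:
  Boise→C3: 35 × €7 = €245
  Boise→C4: 25 × €2 = €50
  Akron→C1: 30 × €9 = €270
  Akron→C2: 25 × €5 = €125
  Vail→C1: 40 × €5 = €200
  Vail→C3: 25 × €6 = €150
Total cost = €1040.
So Vail→C1 carries 40 trays.

40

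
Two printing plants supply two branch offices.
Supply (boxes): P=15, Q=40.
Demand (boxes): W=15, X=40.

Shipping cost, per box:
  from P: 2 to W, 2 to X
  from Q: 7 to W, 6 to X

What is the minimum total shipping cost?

An optimal shipping plan:
  P to W: 15 × 2 = 30
  Q to X: 40 × 6 = 240
Total = 30 + 240 = 270.
(Supply check: P ships 15; Q ships 40.)

270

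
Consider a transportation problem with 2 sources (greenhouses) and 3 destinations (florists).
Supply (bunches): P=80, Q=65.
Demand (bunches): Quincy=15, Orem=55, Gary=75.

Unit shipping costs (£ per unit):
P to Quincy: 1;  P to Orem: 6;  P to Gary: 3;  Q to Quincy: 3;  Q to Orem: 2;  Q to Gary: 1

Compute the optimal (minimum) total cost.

A cheapest plan:
  P to Quincy: 15 × £1 = £15
  P to Gary: 65 × £3 = £195
  Q to Orem: 55 × £2 = £110
  Q to Gary: 10 × £1 = £10
Total = 15 + 195 + 110 + 10 = £330.

330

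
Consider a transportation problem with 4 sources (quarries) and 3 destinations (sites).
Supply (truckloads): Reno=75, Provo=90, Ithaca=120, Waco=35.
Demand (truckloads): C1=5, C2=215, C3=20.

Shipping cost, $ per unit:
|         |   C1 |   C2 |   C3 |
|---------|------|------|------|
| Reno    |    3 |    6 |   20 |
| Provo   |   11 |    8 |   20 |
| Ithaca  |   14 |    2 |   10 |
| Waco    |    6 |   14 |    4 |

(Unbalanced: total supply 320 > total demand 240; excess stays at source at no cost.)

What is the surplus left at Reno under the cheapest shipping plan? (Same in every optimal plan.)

Minimum-cost shipments:
  Reno→C1: 5 × $3 = $15
  Reno→C2: 70 × $6 = $420
  Provo→C2: 25 × $8 = $200
  Ithaca→C2: 120 × $2 = $240
  Waco→C3: 20 × $4 = $80
Total cost = $955.
Reno ships 75 of its 75, leaving 0.

0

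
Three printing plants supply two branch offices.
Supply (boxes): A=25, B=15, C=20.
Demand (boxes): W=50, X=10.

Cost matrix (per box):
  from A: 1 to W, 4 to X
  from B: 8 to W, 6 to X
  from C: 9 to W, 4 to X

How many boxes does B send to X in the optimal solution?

0

Solving gives:
  A->W: 25 × 1 = 25
  B->W: 15 × 8 = 120
  C->W: 10 × 9 = 90
  C->X: 10 × 4 = 40
Total cost = 275.
The route B→X is not used.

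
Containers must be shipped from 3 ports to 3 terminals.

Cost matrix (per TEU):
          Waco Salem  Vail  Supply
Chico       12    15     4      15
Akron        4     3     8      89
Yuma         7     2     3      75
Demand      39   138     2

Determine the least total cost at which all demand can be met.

607

One minimum-cost allocation:
  Chico to Waco: 13 × 12 = 156
  Chico to Vail: 2 × 4 = 8
  Akron to Waco: 26 × 4 = 104
  Akron to Salem: 63 × 3 = 189
  Yuma to Salem: 75 × 2 = 150
Total = 156 + 8 + 104 + 189 + 150 = 607.
(Supply check: Chico ships 15; Akron ships 89; Yuma ships 75.)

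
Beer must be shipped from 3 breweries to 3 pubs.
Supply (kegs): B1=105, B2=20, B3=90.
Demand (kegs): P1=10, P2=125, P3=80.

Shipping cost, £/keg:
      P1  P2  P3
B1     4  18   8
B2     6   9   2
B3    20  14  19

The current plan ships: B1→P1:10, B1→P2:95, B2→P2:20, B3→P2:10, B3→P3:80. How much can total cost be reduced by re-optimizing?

1200

Current plan cost = 10·4 + 95·18 + 20·9 + 10·14 + 80·19 = £3590.
Optimal plan:
  B1->P1: 10 × £4 = £40
  B1->P2: 15 × £18 = £270
  B1->P3: 80 × £8 = £640
  B2->P2: 20 × £9 = £180
  B3->P2: 90 × £14 = £1260
Optimal cost = £2390.
Saving = 3590 − 2390 = £1200.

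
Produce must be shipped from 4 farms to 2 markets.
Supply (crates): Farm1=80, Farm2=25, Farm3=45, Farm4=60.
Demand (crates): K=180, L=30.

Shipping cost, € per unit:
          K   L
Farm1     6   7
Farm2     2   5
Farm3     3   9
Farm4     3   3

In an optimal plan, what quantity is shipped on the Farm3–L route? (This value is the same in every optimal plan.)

Optimal shipments:
  Farm1 to K: 80 crates
  Farm2 to K: 25 crates
  Farm3 to K: 45 crates
  Farm4 to K: 30 crates
  Farm4 to L: 30 crates
Total cost = €845.
The route Farm3→L is not used.

0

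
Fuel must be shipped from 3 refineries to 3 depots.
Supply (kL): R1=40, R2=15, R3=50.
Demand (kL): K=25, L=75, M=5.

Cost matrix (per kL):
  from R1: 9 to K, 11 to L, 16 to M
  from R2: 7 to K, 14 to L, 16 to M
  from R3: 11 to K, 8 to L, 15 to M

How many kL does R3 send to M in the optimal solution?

Solving gives:
  R1–K: 10 × 9 = 90
  R1–L: 25 × 11 = 275
  R1–M: 5 × 16 = 80
  R2–K: 15 × 7 = 105
  R3–L: 50 × 8 = 400
Total cost = 950.
The route R3→M is not used.

0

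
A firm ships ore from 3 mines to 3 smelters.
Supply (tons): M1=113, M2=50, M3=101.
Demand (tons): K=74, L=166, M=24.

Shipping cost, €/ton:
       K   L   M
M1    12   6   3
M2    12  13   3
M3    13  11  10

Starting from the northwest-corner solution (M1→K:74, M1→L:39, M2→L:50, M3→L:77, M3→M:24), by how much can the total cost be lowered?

Current plan cost = 74·12 + 39·6 + 50·13 + 77·11 + 24·10 = €2859.
Optimal plan:
  M1 to L: 113 tons
  M2 to K: 26 tons
  M2 to M: 24 tons
  M3 to K: 48 tons
  M3 to L: 53 tons
Optimal cost = €2269.
Saving = 2859 − 2269 = €590.

590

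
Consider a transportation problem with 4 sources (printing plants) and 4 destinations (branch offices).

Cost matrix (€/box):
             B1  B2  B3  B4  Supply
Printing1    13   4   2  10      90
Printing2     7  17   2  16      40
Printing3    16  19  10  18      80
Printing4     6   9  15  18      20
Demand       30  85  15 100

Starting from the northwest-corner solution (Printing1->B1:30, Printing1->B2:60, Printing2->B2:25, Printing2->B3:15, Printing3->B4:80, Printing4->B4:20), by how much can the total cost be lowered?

Current plan cost = 30·13 + 60·4 + 25·17 + 15·2 + 80·18 + 20·18 = €2885.
Optimal plan:
  Printing1->B2: 85 × €4 = €340
  Printing1->B4: 5 × €10 = €50
  Printing2->B1: 10 × €7 = €70
  Printing2->B3: 15 × €2 = €30
  Printing2->B4: 15 × €16 = €240
  Printing3->B4: 80 × €18 = €1440
  Printing4->B1: 20 × €6 = €120
Optimal cost = €2290.
Saving = 2885 − 2290 = €595.

595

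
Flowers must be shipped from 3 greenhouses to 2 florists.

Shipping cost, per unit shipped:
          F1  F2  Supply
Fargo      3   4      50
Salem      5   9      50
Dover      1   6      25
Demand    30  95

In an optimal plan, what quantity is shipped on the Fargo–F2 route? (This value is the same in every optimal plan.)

Solving gives:
  Fargo to F2: 50 × 4 = 200
  Salem to F1: 5 × 5 = 25
  Salem to F2: 45 × 9 = 405
  Dover to F1: 25 × 1 = 25
Total cost = 655.
So Fargo→F2 carries 50 bunches.

50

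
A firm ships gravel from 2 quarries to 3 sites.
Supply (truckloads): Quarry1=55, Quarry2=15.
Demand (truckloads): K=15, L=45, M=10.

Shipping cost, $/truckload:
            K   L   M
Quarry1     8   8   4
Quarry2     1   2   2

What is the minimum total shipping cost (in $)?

Optimal allocation:
  Quarry1 to L: 45 × $8 = $360
  Quarry1 to M: 10 × $4 = $40
  Quarry2 to K: 15 × $1 = $15
Total = 360 + 40 + 15 = $415.

415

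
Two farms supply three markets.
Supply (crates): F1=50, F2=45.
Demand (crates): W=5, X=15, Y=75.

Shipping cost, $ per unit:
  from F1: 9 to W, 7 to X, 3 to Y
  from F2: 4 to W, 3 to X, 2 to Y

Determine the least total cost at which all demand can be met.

265

A cheapest plan:
  F1->Y: 50 crates
  F2->W: 5 crates
  F2->X: 15 crates
  F2->Y: 25 crates
Total cost = $265.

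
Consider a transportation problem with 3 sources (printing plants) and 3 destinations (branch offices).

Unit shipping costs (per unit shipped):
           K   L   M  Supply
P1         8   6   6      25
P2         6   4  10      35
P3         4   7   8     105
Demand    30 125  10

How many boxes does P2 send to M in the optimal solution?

Optimal shipments:
  P1→L: 15 × 6 = 90
  P1→M: 10 × 6 = 60
  P2→L: 35 × 4 = 140
  P3→K: 30 × 4 = 120
  P3→L: 75 × 7 = 525
Total cost = 935.
The route P2→M is not used.

0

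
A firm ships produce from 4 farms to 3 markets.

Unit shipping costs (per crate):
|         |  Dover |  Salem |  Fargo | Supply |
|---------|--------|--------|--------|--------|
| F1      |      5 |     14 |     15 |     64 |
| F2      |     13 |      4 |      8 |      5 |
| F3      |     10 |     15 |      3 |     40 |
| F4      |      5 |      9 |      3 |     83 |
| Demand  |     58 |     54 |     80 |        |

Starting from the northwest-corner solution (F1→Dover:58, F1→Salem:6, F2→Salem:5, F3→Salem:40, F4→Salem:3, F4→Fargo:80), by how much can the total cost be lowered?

Current plan cost = 58·5 + 6·14 + 5·4 + 40·15 + 3·9 + 80·3 = 1261.
Optimal plan:
  F1 to Dover: 58 crates
  F1 to Salem: 6 crates
  F2 to Salem: 5 crates
  F3 to Fargo: 40 crates
  F4 to Salem: 43 crates
  F4 to Fargo: 40 crates
Optimal cost = 1021.
Saving = 1261 − 1021 = 240.

240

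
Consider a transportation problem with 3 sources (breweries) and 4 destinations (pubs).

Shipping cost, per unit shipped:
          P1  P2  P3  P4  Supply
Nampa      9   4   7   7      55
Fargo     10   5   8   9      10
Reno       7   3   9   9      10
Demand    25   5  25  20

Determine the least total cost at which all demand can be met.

550

A cheapest plan:
  Nampa–P1: 5 × 9 = 45
  Nampa–P2: 5 × 4 = 20
  Nampa–P3: 25 × 7 = 175
  Nampa–P4: 20 × 7 = 140
  Fargo–P1: 10 × 10 = 100
  Reno–P1: 10 × 7 = 70
Total = 45 + 20 + 175 + 140 + 100 + 70 = 550.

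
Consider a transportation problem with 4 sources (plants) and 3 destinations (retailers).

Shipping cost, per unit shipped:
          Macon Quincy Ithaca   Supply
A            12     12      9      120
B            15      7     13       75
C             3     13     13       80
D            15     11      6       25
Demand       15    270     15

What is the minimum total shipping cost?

3055

An optimal shipping plan:
  A→Quincy: 120 units
  B→Quincy: 75 units
  C→Macon: 15 units
  C→Quincy: 65 units
  D→Quincy: 10 units
  D→Ithaca: 15 units
Total cost = 3055.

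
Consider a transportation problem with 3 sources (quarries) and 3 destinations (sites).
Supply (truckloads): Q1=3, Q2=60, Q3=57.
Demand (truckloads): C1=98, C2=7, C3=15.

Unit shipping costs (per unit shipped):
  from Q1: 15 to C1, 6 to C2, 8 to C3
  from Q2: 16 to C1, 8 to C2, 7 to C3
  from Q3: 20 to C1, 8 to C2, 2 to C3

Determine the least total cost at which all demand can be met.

An optimal shipping plan:
  Q1 to C1: 3 × 15 = 45
  Q2 to C1: 60 × 16 = 960
  Q3 to C1: 35 × 20 = 700
  Q3 to C2: 7 × 8 = 56
  Q3 to C3: 15 × 2 = 30
Total = 45 + 960 + 700 + 56 + 30 = 1791.

1791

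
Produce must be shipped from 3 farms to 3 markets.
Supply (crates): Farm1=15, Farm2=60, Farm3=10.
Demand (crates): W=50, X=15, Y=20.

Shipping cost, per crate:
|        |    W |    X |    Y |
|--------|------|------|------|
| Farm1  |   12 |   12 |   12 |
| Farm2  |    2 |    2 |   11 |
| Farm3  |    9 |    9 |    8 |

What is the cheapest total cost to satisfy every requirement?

An optimal shipping plan:
  Farm1->X: 5 × 12 = 60
  Farm1->Y: 10 × 12 = 120
  Farm2->W: 50 × 2 = 100
  Farm2->X: 10 × 2 = 20
  Farm3->Y: 10 × 8 = 80
Total = 60 + 120 + 100 + 20 + 80 = 380.
(Supply check: Farm1 ships 15; Farm2 ships 60; Farm3 ships 10.)

380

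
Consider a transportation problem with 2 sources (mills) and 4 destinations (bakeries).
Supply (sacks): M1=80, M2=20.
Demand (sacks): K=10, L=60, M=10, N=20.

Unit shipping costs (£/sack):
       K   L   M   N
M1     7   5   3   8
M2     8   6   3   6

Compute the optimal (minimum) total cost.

520

A cheapest plan:
  M1->K: 10 × £7 = £70
  M1->L: 60 × £5 = £300
  M1->M: 10 × £3 = £30
  M2->N: 20 × £6 = £120
Total = 70 + 300 + 30 + 120 = £520.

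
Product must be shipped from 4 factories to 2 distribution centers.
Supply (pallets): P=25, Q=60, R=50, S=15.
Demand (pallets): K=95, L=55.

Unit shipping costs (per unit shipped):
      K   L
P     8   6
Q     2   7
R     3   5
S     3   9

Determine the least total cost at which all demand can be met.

525

One minimum-cost allocation:
  P->L: 25 pallets
  Q->K: 60 pallets
  R->K: 20 pallets
  R->L: 30 pallets
  S->K: 15 pallets
Total cost = 525.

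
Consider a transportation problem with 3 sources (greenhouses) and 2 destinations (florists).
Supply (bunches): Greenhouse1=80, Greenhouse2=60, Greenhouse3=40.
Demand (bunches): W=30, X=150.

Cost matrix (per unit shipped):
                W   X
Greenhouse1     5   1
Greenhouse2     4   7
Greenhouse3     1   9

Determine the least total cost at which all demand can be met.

620

Optimal allocation:
  Greenhouse1 to X: 80 × 1 = 80
  Greenhouse2 to X: 60 × 7 = 420
  Greenhouse3 to W: 30 × 1 = 30
  Greenhouse3 to X: 10 × 9 = 90
Total = 80 + 420 + 30 + 90 = 620.
(Supply check: Greenhouse1 ships 80; Greenhouse2 ships 60; Greenhouse3 ships 40.)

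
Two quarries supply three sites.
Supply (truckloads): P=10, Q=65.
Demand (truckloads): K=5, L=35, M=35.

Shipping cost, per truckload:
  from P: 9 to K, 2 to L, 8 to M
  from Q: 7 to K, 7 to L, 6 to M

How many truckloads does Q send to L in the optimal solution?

Solving gives:
  P to L: 10 × 2 = 20
  Q to K: 5 × 7 = 35
  Q to L: 25 × 7 = 175
  Q to M: 35 × 6 = 210
Total cost = 440.
So Q→L carries 25 truckloads.

25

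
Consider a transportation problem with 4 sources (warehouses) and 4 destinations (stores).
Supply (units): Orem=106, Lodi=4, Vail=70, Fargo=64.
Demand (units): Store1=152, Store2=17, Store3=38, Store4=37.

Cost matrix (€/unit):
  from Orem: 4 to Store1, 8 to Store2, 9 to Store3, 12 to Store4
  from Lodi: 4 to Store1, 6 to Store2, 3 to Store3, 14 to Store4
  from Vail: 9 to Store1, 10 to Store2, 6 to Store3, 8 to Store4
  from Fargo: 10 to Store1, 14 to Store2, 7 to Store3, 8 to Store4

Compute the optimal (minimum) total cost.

1539

One minimum-cost allocation:
  Orem to Store1: 106 × €4 = €424
  Lodi to Store1: 4 × €4 = €16
  Vail to Store1: 15 × €9 = €135
  Vail to Store2: 17 × €10 = €170
  Vail to Store3: 38 × €6 = €228
  Fargo to Store1: 27 × €10 = €270
  Fargo to Store4: 37 × €8 = €296
Total = 424 + 16 + 135 + 170 + 228 + 270 + 296 = €1539.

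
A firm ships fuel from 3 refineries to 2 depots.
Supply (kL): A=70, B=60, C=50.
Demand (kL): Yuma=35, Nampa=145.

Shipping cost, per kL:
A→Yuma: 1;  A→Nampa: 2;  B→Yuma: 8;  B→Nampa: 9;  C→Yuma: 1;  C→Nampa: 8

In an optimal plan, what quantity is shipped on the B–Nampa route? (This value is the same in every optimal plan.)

60

The minimum-cost plan:
  A→Nampa: 70 × 2 = 140
  B→Nampa: 60 × 9 = 540
  C→Yuma: 35 × 1 = 35
  C→Nampa: 15 × 8 = 120
Total cost = 835.
So B→Nampa carries 60 kL.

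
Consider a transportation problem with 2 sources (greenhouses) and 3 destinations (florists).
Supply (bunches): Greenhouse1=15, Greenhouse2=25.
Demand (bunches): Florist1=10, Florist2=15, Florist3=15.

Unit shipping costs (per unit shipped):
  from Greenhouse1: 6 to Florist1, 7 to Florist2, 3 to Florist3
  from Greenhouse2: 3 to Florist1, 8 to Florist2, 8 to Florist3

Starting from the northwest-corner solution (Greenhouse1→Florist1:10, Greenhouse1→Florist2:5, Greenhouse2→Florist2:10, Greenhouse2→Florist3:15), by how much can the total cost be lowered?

Current plan cost = 10·6 + 5·7 + 10·8 + 15·8 = 295.
Optimal plan:
  Greenhouse1->Florist3: 15 bunches
  Greenhouse2->Florist1: 10 bunches
  Greenhouse2->Florist2: 15 bunches
Optimal cost = 195.
Saving = 295 − 195 = 100.

100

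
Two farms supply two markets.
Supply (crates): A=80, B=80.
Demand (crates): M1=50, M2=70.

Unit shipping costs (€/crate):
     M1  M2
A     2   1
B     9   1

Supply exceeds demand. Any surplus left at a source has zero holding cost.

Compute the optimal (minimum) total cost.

A cheapest plan:
  A–M1: 50 × €2 = €100
  A–M2: 30 × €1 = €30
  B–M2: 40 × €1 = €40
Total = 100 + 30 + 40 = €170.
(Supply check: A ships 80; B ships 40.)

170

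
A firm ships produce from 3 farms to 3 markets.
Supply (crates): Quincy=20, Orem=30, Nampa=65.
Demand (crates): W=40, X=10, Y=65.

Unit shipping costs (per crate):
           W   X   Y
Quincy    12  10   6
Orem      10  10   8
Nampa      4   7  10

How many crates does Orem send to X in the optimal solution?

Optimal shipments:
  Quincy to Y: 20 crates
  Orem to Y: 30 crates
  Nampa to W: 40 crates
  Nampa to X: 10 crates
  Nampa to Y: 15 crates
Total cost = 740.
The route Orem→X is not used.

0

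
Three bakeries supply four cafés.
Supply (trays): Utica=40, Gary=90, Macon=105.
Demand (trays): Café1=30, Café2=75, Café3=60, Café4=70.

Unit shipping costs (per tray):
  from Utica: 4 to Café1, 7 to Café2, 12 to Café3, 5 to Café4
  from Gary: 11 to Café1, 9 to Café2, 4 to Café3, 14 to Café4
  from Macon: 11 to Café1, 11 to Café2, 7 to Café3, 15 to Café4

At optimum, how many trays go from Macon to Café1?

30

The minimum-cost plan:
  Utica→Café4: 40 × 5 = 200
  Gary→Café2: 30 × 9 = 270
  Gary→Café3: 60 × 4 = 240
  Macon→Café1: 30 × 11 = 330
  Macon→Café2: 45 × 11 = 495
  Macon→Café4: 30 × 15 = 450
Total cost = 1985.
So Macon→Café1 carries 30 trays.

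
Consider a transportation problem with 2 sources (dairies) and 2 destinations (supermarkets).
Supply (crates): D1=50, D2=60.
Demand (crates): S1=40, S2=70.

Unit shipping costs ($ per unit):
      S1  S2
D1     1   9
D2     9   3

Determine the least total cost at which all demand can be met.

310

A cheapest plan:
  D1→S1: 40 crates
  D1→S2: 10 crates
  D2→S2: 60 crates
Total cost = $310.
(Supply check: D1 ships 50; D2 ships 60.)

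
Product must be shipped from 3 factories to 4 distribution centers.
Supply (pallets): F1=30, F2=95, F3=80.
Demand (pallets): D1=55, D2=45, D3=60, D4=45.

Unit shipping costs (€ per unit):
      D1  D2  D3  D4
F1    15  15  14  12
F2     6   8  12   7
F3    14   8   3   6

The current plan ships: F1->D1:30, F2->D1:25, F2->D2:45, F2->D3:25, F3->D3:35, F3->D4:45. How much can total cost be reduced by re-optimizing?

Current plan cost = 30·15 + 25·6 + 45·8 + 25·12 + 35·3 + 45·6 = €1635.
Optimal plan:
  F1 to D4: 30 × €12 = €360
  F2 to D1: 55 × €6 = €330
  F2 to D2: 40 × €8 = €320
  F3 to D2: 5 × €8 = €40
  F3 to D3: 60 × €3 = €180
  F3 to D4: 15 × €6 = €90
Optimal cost = €1320.
Saving = 1635 − 1320 = €315.

315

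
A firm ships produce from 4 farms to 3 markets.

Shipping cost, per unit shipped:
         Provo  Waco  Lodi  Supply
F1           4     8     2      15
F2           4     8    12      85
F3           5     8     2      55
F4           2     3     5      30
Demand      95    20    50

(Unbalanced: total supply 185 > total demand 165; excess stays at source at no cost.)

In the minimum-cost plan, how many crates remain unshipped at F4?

Minimum-cost shipments:
  F1 to Provo: 15 × 4 = 60
  F2 to Provo: 70 × 4 = 280
  F3 to Lodi: 50 × 2 = 100
  F4 to Provo: 10 × 2 = 20
  F4 to Waco: 20 × 3 = 60
Total cost = 520.
F4 ships 30 of its 30, leaving 0.

0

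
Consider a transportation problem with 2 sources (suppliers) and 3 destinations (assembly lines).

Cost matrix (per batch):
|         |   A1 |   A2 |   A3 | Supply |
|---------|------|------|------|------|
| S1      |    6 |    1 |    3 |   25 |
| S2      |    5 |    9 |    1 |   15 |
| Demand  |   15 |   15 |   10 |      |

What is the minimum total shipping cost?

110

A cheapest plan:
  S1->A1: 10 × 6 = 60
  S1->A2: 15 × 1 = 15
  S2->A1: 5 × 5 = 25
  S2->A3: 10 × 1 = 10
Total = 60 + 15 + 25 + 10 = 110.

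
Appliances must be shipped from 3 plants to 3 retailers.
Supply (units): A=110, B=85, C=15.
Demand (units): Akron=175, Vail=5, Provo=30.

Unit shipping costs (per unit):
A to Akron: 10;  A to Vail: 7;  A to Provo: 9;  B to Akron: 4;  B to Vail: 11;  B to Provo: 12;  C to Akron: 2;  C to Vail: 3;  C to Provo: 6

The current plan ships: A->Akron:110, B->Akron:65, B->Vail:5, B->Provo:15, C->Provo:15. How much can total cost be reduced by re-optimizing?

Current plan cost = 110·10 + 65·4 + 5·11 + 15·12 + 15·6 = 1685.
Optimal plan:
  A→Akron: 75 × 10 = 750
  A→Vail: 5 × 7 = 35
  A→Provo: 30 × 9 = 270
  B→Akron: 85 × 4 = 340
  C→Akron: 15 × 2 = 30
Optimal cost = 1425.
Saving = 1685 − 1425 = 260.

260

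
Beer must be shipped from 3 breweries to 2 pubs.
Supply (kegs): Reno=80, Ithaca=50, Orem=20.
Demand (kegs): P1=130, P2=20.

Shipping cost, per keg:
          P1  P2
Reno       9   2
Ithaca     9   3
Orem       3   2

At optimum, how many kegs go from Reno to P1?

Optimal shipments:
  Reno→P1: 60 kegs
  Reno→P2: 20 kegs
  Ithaca→P1: 50 kegs
  Orem→P1: 20 kegs
Total cost = 1090.
So Reno→P1 carries 60 kegs.

60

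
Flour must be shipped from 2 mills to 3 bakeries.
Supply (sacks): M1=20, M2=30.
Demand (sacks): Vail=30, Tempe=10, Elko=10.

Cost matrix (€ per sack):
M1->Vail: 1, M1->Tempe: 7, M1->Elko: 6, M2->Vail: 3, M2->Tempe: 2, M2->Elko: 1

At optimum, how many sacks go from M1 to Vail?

20

Solving gives:
  M1->Vail: 20 × €1 = €20
  M2->Vail: 10 × €3 = €30
  M2->Tempe: 10 × €2 = €20
  M2->Elko: 10 × €1 = €10
Total cost = €80.
So M1→Vail carries 20 sacks.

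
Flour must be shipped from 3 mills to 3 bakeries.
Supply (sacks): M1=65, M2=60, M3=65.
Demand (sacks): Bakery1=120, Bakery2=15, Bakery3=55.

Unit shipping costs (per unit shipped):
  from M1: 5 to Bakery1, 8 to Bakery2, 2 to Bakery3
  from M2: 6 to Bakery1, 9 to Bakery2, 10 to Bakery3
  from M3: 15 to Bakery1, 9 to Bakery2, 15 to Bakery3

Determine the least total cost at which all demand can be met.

1405

An optimal shipping plan:
  M1->Bakery1: 10 × 5 = 50
  M1->Bakery3: 55 × 2 = 110
  M2->Bakery1: 60 × 6 = 360
  M3->Bakery1: 50 × 15 = 750
  M3->Bakery2: 15 × 9 = 135
Total = 50 + 110 + 360 + 750 + 135 = 1405.
(Supply check: M1 ships 65; M2 ships 60; M3 ships 65.)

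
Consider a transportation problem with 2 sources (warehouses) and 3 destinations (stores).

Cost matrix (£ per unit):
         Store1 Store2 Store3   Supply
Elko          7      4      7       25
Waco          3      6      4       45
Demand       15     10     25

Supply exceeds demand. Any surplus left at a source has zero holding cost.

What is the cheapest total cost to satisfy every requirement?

185

A cheapest plan:
  Elko–Store2: 10 × £4 = £40
  Waco–Store1: 15 × £3 = £45
  Waco–Store3: 25 × £4 = £100
Total = 40 + 45 + 100 = £185.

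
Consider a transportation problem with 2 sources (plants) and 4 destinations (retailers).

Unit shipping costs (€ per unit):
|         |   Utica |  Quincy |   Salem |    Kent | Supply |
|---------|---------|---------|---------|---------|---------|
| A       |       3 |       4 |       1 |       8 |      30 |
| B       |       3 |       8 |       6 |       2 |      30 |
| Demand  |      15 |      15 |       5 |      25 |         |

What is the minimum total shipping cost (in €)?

160

One minimum-cost allocation:
  A–Utica: 10 × €3 = €30
  A–Quincy: 15 × €4 = €60
  A–Salem: 5 × €1 = €5
  B–Utica: 5 × €3 = €15
  B–Kent: 25 × €2 = €50
Total = 30 + 60 + 5 + 15 + 50 = €160.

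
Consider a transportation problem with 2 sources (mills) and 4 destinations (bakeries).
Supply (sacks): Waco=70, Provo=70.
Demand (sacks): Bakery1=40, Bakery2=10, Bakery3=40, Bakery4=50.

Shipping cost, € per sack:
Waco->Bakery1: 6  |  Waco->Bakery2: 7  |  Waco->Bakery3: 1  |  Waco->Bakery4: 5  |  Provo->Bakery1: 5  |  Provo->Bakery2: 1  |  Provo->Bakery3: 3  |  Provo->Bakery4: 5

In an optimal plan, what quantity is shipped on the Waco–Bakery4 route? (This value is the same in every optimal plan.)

30

Solving gives:
  Waco–Bakery3: 40 × €1 = €40
  Waco–Bakery4: 30 × €5 = €150
  Provo–Bakery1: 40 × €5 = €200
  Provo–Bakery2: 10 × €1 = €10
  Provo–Bakery4: 20 × €5 = €100
Total cost = €500.
So Waco→Bakery4 carries 30 sacks.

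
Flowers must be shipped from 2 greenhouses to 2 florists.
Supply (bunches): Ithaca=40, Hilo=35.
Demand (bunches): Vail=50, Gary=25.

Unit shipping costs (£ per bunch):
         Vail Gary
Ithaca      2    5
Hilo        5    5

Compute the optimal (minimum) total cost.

An optimal shipping plan:
  Ithaca to Vail: 40 × £2 = £80
  Hilo to Vail: 10 × £5 = £50
  Hilo to Gary: 25 × £5 = £125
Total = 80 + 50 + 125 = £255.

255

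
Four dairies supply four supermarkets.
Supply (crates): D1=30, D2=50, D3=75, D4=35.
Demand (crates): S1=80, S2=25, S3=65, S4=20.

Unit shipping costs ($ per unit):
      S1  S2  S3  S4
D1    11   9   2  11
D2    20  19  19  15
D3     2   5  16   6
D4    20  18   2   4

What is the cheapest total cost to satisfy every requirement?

1155

One minimum-cost allocation:
  D1–S3: 30 × $2 = $60
  D2–S1: 5 × $20 = $100
  D2–S2: 25 × $19 = $475
  D2–S4: 20 × $15 = $300
  D3–S1: 75 × $2 = $150
  D4–S3: 35 × $2 = $70
Total = 60 + 100 + 475 + 300 + 150 + 70 = $1155.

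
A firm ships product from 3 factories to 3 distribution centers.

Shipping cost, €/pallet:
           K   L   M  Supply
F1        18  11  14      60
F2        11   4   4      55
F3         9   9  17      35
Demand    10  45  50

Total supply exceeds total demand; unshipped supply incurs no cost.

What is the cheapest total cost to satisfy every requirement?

700

A cheapest plan:
  F1->L: 15 pallets
  F2->L: 5 pallets
  F2->M: 50 pallets
  F3->K: 10 pallets
  F3->L: 25 pallets
Total cost = €700.
(Supply check: F1 ships 15; F2 ships 55; F3 ships 35.)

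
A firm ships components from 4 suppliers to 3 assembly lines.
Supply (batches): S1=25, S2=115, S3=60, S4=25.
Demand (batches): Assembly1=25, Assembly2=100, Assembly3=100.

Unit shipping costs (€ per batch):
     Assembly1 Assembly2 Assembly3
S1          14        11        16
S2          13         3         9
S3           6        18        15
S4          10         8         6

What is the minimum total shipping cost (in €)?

One minimum-cost allocation:
  S1–Assembly3: 25 × €16 = €400
  S2–Assembly2: 100 × €3 = €300
  S2–Assembly3: 15 × €9 = €135
  S3–Assembly1: 25 × €6 = €150
  S3–Assembly3: 35 × €15 = €525
  S4–Assembly3: 25 × €6 = €150
Total = 400 + 300 + 135 + 150 + 525 + 150 = €1660.

1660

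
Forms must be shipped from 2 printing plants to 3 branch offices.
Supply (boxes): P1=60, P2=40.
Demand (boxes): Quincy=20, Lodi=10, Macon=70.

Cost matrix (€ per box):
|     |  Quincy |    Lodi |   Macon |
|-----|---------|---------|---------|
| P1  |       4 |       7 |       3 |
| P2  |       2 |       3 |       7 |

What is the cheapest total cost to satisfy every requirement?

An optimal shipping plan:
  P1->Macon: 60 × €3 = €180
  P2->Quincy: 20 × €2 = €40
  P2->Lodi: 10 × €3 = €30
  P2->Macon: 10 × €7 = €70
Total = 180 + 40 + 30 + 70 = €320.

320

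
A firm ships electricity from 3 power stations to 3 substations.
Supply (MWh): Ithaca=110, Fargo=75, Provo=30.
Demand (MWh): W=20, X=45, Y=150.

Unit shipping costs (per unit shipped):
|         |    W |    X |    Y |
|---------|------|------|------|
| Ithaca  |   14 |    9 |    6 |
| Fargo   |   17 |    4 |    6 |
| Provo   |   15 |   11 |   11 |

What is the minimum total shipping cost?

1430

Optimal allocation:
  Ithaca→Y: 110 × 6 = 660
  Fargo→X: 45 × 4 = 180
  Fargo→Y: 30 × 6 = 180
  Provo→W: 20 × 15 = 300
  Provo→Y: 10 × 11 = 110
Total = 660 + 180 + 180 + 300 + 110 = 1430.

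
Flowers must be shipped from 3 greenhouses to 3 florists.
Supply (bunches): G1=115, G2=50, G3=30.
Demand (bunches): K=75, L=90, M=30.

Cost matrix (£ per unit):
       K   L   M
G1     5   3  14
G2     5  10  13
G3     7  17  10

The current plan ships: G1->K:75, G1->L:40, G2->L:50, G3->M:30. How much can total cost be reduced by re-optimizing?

350

Current plan cost = 75·5 + 40·3 + 50·10 + 30·10 = £1295.
Optimal plan:
  G1–K: 25 × £5 = £125
  G1–L: 90 × £3 = £270
  G2–K: 50 × £5 = £250
  G3–M: 30 × £10 = £300
Optimal cost = £945.
Saving = 1295 − 945 = £350.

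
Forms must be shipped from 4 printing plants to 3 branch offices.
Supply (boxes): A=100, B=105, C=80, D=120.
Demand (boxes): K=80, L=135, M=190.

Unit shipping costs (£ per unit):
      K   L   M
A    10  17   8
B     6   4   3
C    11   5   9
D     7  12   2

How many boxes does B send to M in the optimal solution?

The minimum-cost plan:
  A to K: 80 × £10 = £800
  A to M: 20 × £8 = £160
  B to L: 55 × £4 = £220
  B to M: 50 × £3 = £150
  C to L: 80 × £5 = £400
  D to M: 120 × £2 = £240
Total cost = £1970.
So B→M carries 50 boxes.

50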